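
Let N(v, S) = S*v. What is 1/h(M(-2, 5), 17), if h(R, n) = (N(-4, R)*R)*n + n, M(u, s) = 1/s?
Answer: 25/357 ≈ 0.070028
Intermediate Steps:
h(R, n) = n - 4*n*R² (h(R, n) = ((R*(-4))*R)*n + n = ((-4*R)*R)*n + n = (-4*R²)*n + n = -4*n*R² + n = n - 4*n*R²)
1/h(M(-2, 5), 17) = 1/(17*(1 - 4*(1/5)²)) = 1/(17*(1 - 4*(⅕)²)) = 1/(17*(1 - 4*1/25)) = 1/(17*(1 - 4/25)) = 1/(17*(21/25)) = 1/(357/25) = 25/357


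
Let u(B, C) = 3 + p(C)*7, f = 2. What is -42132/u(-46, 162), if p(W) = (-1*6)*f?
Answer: 14044/27 ≈ 520.15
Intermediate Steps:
p(W) = -12 (p(W) = -1*6*2 = -6*2 = -12)
u(B, C) = -81 (u(B, C) = 3 - 12*7 = 3 - 84 = -81)
-42132/u(-46, 162) = -42132/(-81) = -42132*(-1/81) = 14044/27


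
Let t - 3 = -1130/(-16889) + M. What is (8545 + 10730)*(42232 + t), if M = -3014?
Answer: 12767848645725/16889 ≈ 7.5599e+8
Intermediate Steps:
t = -50851649/16889 (t = 3 + (-1130/(-16889) - 3014) = 3 + (-1130*(-1/16889) - 3014) = 3 + (1130/16889 - 3014) = 3 - 50902316/16889 = -50851649/16889 ≈ -3010.9)
(8545 + 10730)*(42232 + t) = (8545 + 10730)*(42232 - 50851649/16889) = 19275*(662404599/16889) = 12767848645725/16889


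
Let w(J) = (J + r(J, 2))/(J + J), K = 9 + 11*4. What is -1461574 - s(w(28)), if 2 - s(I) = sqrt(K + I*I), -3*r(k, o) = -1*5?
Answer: -1461576 + sqrt(1503793)/168 ≈ -1.4616e+6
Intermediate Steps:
K = 53 (K = 9 + 44 = 53)
r(k, o) = 5/3 (r(k, o) = -(-1)*5/3 = -1/3*(-5) = 5/3)
w(J) = (5/3 + J)/(2*J) (w(J) = (J + 5/3)/(J + J) = (5/3 + J)/((2*J)) = (5/3 + J)*(1/(2*J)) = (5/3 + J)/(2*J))
s(I) = 2 - sqrt(53 + I**2) (s(I) = 2 - sqrt(53 + I*I) = 2 - sqrt(53 + I**2))
-1461574 - s(w(28)) = -1461574 - (2 - sqrt(53 + ((1/6)*(5 + 3*28)/28)**2)) = -1461574 - (2 - sqrt(53 + ((1/6)*(1/28)*(5 + 84))**2)) = -1461574 - (2 - sqrt(53 + ((1/6)*(1/28)*89)**2)) = -1461574 - (2 - sqrt(53 + (89/168)**2)) = -1461574 - (2 - sqrt(53 + 7921/28224)) = -1461574 - (2 - sqrt(1503793/28224)) = -1461574 - (2 - sqrt(1503793)/168) = -1461574 + (-2 + sqrt(1503793)/168) = -1461576 + sqrt(1503793)/168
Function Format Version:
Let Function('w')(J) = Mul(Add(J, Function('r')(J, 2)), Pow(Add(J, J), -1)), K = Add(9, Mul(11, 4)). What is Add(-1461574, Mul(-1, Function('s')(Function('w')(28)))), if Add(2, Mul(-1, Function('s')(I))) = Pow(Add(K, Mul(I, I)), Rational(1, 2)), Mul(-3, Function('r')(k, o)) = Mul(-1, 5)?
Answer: Add(-1461576, Mul(Rational(1, 168), Pow(1503793, Rational(1, 2)))) ≈ -1.4616e+6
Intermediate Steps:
K = 53 (K = Add(9, 44) = 53)
Function('r')(k, o) = Rational(5, 3) (Function('r')(k, o) = Mul(Rational(-1, 3), Mul(-1, 5)) = Mul(Rational(-1, 3), -5) = Rational(5, 3))
Function('w')(J) = Mul(Rational(1, 2), Pow(J, -1), Add(Rational(5, 3), J)) (Function('w')(J) = Mul(Add(J, Rational(5, 3)), Pow(Add(J, J), -1)) = Mul(Add(Rational(5, 3), J), Pow(Mul(2, J), -1)) = Mul(Add(Rational(5, 3), J), Mul(Rational(1, 2), Pow(J, -1))) = Mul(Rational(1, 2), Pow(J, -1), Add(Rational(5, 3), J)))
Function('s')(I) = Add(2, Mul(-1, Pow(Add(53, Pow(I, 2)), Rational(1, 2)))) (Function('s')(I) = Add(2, Mul(-1, Pow(Add(53, Mul(I, I)), Rational(1, 2)))) = Add(2, Mul(-1, Pow(Add(53, Pow(I, 2)), Rational(1, 2)))))
Add(-1461574, Mul(-1, Function('s')(Function('w')(28)))) = Add(-1461574, Mul(-1, Add(2, Mul(-1, Pow(Add(53, Pow(Mul(Rational(1, 6), Pow(28, -1), Add(5, Mul(3, 28))), 2)), Rational(1, 2)))))) = Add(-1461574, Mul(-1, Add(2, Mul(-1, Pow(Add(53, Pow(Mul(Rational(1, 6), Rational(1, 28), Add(5, 84)), 2)), Rational(1, 2)))))) = Add(-1461574, Mul(-1, Add(2, Mul(-1, Pow(Add(53, Pow(Mul(Rational(1, 6), Rational(1, 28), 89), 2)), Rational(1, 2)))))) = Add(-1461574, Mul(-1, Add(2, Mul(-1, Pow(Add(53, Pow(Rational(89, 168), 2)), Rational(1, 2)))))) = Add(-1461574, Mul(-1, Add(2, Mul(-1, Pow(Add(53, Rational(7921, 28224)), Rational(1, 2)))))) = Add(-1461574, Mul(-1, Add(2, Mul(-1, Pow(Rational(1503793, 28224), Rational(1, 2)))))) = Add(-1461574, Mul(-1, Add(2, Mul(-1, Mul(Rational(1, 168), Pow(1503793, Rational(1, 2))))))) = Add(-1461574, Mul(-1, Add(2, Mul(Rational(-1, 168), Pow(1503793, Rational(1, 2)))))) = Add(-1461574, Add(-2, Mul(Rational(1, 168), Pow(1503793, Rational(1, 2))))) = Add(-1461576, Mul(Rational(1, 168), Pow(1503793, Rational(1, 2))))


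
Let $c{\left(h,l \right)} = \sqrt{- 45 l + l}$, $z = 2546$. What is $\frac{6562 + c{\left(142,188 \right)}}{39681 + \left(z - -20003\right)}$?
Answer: $\frac{3281}{31115} + \frac{2 i \sqrt{517}}{31115} \approx 0.10545 + 0.0014615 i$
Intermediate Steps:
$c{\left(h,l \right)} = 2 \sqrt{11} \sqrt{- l}$ ($c{\left(h,l \right)} = \sqrt{- 44 l} = 2 \sqrt{11} \sqrt{- l}$)
$\frac{6562 + c{\left(142,188 \right)}}{39681 + \left(z - -20003\right)} = \frac{6562 + 2 \sqrt{11} \sqrt{\left(-1\right) 188}}{39681 + \left(2546 - -20003\right)} = \frac{6562 + 2 \sqrt{11} \sqrt{-188}}{39681 + \left(2546 + 20003\right)} = \frac{6562 + 2 \sqrt{11} \cdot 2 i \sqrt{47}}{39681 + 22549} = \frac{6562 + 4 i \sqrt{517}}{62230} = \left(6562 + 4 i \sqrt{517}\right) \frac{1}{62230} = \frac{3281}{31115} + \frac{2 i \sqrt{517}}{31115}$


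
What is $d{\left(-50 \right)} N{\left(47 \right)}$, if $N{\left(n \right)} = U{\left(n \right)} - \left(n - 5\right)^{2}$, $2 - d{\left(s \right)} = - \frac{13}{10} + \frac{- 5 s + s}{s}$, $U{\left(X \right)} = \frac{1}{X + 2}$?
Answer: $- \frac{1261951}{98} \approx -12877.0$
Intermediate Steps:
$U{\left(X \right)} = \frac{1}{2 + X}$
$d{\left(s \right)} = \frac{73}{10}$ ($d{\left(s \right)} = 2 - \left(- \frac{13}{10} + \frac{- 5 s + s}{s}\right) = 2 - \left(\left(-13\right) \frac{1}{10} + \frac{\left(-4\right) s}{s}\right) = 2 - \left(- \frac{13}{10} - 4\right) = 2 - - \frac{53}{10} = 2 + \frac{53}{10} = \frac{73}{10}$)
$N{\left(n \right)} = \frac{1}{2 + n} - \left(-5 + n\right)^{2}$ ($N{\left(n \right)} = \frac{1}{2 + n} - \left(n - 5\right)^{2} = \frac{1}{2 + n} - \left(-5 + n\right)^{2}$)
$d{\left(-50 \right)} N{\left(47 \right)} = \frac{73 \frac{1 - \left(-5 + 47\right)^{2} \left(2 + 47\right)}{2 + 47}}{10} = \frac{73 \frac{1 - 42^{2} \cdot 49}{49}}{10} = \frac{73 \frac{1 - 1764 \cdot 49}{49}}{10} = \frac{73 \frac{1 - 86436}{49}}{10} = \frac{73 \cdot \frac{1}{49} \left(-86435\right)}{10} = \frac{73}{10} \left(- \frac{86435}{49}\right) = - \frac{1261951}{98}$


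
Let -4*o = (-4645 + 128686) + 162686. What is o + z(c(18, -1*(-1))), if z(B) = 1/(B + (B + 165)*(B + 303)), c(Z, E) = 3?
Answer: -14740921793/205644 ≈ -71682.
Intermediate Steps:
z(B) = 1/(B + (165 + B)*(303 + B))
o = -286727/4 (o = -((-4645 + 128686) + 162686)/4 = -(124041 + 162686)/4 = -1/4*286727 = -286727/4 ≈ -71682.)
o + z(c(18, -1*(-1))) = -286727/4 + 1/(49995 + 3**2 + 469*3) = -286727/4 + 1/(49995 + 9 + 1407) = -286727/4 + 1/51411 = -14740921793/205644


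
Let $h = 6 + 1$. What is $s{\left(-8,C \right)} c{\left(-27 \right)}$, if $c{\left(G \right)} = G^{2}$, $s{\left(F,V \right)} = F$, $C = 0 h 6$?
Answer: $-5832$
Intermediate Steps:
$h = 7$
$C = 0$ ($C = 0 \cdot 7 \cdot 6 = 0 \cdot 6 = 0$)
$s{\left(-8,C \right)} c{\left(-27 \right)} = - 8 \left(-27\right)^{2} = \left(-8\right) 729 = -5832$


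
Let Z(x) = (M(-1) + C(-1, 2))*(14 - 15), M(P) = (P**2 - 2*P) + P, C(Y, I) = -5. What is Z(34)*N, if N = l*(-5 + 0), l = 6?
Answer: -90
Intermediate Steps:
M(P) = P**2 - P
Z(x) = 3 (Z(x) = (-(-1 - 1) - 5)*(14 - 15) = (-1*(-2) - 5)*(-1) = (2 - 5)*(-1) = -3*(-1) = 3)
N = -30 (N = 6*(-5 + 0) = 6*(-5) = -30)
Z(34)*N = 3*(-30) = -90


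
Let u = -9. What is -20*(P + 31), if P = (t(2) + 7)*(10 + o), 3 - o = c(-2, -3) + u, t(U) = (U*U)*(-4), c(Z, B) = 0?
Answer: 3340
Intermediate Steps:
t(U) = -4*U² (t(U) = U²*(-4) = -4*U²)
o = 12 (o = 3 - (0 - 9) = 3 - 1*(-9) = 3 + 9 = 12)
P = -198 (P = (-4*2² + 7)*(10 + 12) = (-4*4 + 7)*22 = (-16 + 7)*22 = -9*22 = -198)
-20*(P + 31) = -20*(-198 + 31) = -20*(-167) = 3340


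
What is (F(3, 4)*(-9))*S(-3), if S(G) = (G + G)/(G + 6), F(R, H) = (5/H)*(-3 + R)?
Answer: 0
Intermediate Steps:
F(R, H) = 5*(-3 + R)/H
S(G) = 2*G/(6 + G) (S(G) = (2*G)/(6 + G) = 2*G/(6 + G))
(F(3, 4)*(-9))*S(-3) = ((5*(-3 + 3)/4)*(-9))*(2*(-3)/(6 - 3)) = ((5*(¼)*0)*(-9))*(2*(-3)/3) = (0*(-9))*(2*(-3)*(⅓)) = 0*(-2) = 0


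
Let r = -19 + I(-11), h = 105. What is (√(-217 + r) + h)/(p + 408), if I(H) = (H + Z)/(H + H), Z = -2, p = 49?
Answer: 105/457 + I*√113938/10054 ≈ 0.22976 + 0.033573*I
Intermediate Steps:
I(H) = (-2 + H)/(2*H) (I(H) = (H - 2)/(H + H) = (-2 + H)/((2*H)) = (-2 + H)*(1/(2*H)) = (-2 + H)/(2*H))
r = -405/22 (r = -19 + (½)*(-2 - 11)/(-11) = -19 + (½)*(-1/11)*(-13) = -19 + 13/22 = -405/22 ≈ -18.409)
(√(-217 + r) + h)/(p + 408) = (√(-217 - 405/22) + 105)/(49 + 408) = (√(-5179/22) + 105)/457 = (I*√113938/22 + 105)*(1/457) = (105 + I*√113938/22)*(1/457) = 105/457 + I*√113938/10054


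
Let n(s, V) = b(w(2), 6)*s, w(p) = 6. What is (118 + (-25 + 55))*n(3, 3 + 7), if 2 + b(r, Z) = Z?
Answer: 1776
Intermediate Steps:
b(r, Z) = -2 + Z
n(s, V) = 4*s (n(s, V) = (-2 + 6)*s = 4*s)
(118 + (-25 + 55))*n(3, 3 + 7) = (118 + (-25 + 55))*(4*3) = (118 + 30)*12 = 148*12 = 1776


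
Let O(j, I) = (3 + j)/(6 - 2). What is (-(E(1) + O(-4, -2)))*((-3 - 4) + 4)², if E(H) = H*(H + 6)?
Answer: -243/4 ≈ -60.750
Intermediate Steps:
E(H) = H*(6 + H)
O(j, I) = ¾ + j/4 (O(j, I) = (3 + j)/4 = (3 + j)*(¼) = ¾ + j/4)
(-(E(1) + O(-4, -2)))*((-3 - 4) + 4)² = (-(1*(6 + 1) + (¾ + (¼)*(-4))))*((-3 - 4) + 4)² = (-(1*7 + (¾ - 1)))*(-7 + 4)² = -(7 - ¼)*(-3)² = -1*27/4*9 = -27/4*9 = -243/4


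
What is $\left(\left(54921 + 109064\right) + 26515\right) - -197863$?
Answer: $388363$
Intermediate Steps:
$\left(\left(54921 + 109064\right) + 26515\right) - -197863 = \left(163985 + 26515\right) + 197863 = 190500 + 197863 = 388363$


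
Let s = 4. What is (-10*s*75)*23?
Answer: -69000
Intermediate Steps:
(-10*s*75)*23 = (-10*4*75)*23 = -40*75*23 = -3000*23 = -69000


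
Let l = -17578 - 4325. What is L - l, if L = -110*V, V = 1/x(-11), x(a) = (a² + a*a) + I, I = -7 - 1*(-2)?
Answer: 5190901/237 ≈ 21903.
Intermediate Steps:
I = -5 (I = -7 + 2 = -5)
x(a) = -5 + 2*a² (x(a) = (a² + a*a) - 5 = (a² + a²) - 5 = 2*a² - 5 = -5 + 2*a²)
V = 1/237 (V = 1/(-5 + 2*(-11)²) = 1/(-5 + 2*121) = 1/(-5 + 242) = 1/237 ≈ 0.0042194)
l = -21903
L = -110/237 (L = -110*1/237 = -110/237 ≈ -0.46414)
L - l = -110/237 - 1*(-21903) = -110/237 + 21903 = 5190901/237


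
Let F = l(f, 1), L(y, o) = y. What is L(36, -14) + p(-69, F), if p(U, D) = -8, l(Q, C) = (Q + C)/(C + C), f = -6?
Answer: 28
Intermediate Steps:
l(Q, C) = (C + Q)/(2*C) (l(Q, C) = (C + Q)/((2*C)) = (C + Q)*(1/(2*C)) = (C + Q)/(2*C))
F = -5/2 (F = (1/2)*(1 - 6)/1 = (1/2)*1*(-5) = -5/2 ≈ -2.5000)
L(36, -14) + p(-69, F) = 36 - 8 = 28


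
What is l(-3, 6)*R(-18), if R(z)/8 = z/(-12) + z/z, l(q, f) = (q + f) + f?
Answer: 180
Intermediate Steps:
l(q, f) = q + 2*f (l(q, f) = (f + q) + f = q + 2*f)
R(z) = 8 - 2*z/3 (R(z) = 8*(z/(-12) + z/z) = 8*(z*(-1/12) + 1) = 8*(-z/12 + 1) = 8*(1 - z/12) = 8 - 2*z/3)
l(-3, 6)*R(-18) = (-3 + 2*6)*(8 - 2/3*(-18)) = (-3 + 12)*(8 + 12) = 9*20 = 180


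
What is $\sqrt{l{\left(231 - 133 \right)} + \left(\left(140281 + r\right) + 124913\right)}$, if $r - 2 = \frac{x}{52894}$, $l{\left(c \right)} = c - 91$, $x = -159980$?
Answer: $\frac{\sqrt{185492480982697}}{26447} \approx 514.98$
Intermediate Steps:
$l{\left(c \right)} = -91 + c$
$r = - \frac{27096}{26447}$ ($r = 2 - \frac{159980}{52894} = 2 - \frac{79990}{26447} = - \frac{27096}{26447} \approx -1.0245$)
$\sqrt{l{\left(231 - 133 \right)} + \left(\left(140281 + r\right) + 124913\right)} = \sqrt{\left(-91 + \left(231 - 133\right)\right) + \left(\left(140281 - \frac{27096}{26447}\right) + 124913\right)} = \sqrt{\left(-91 + 98\right) + \left(\frac{3709984511}{26447} + 124913\right)} = \sqrt{7 + \frac{7013558622}{26447}} = \sqrt{\frac{7013743751}{26447}} = \frac{\sqrt{185492480982697}}{26447}$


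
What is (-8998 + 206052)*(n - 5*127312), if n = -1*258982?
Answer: -176470133268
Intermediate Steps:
n = -258982
(-8998 + 206052)*(n - 5*127312) = (-8998 + 206052)*(-258982 - 5*127312) = 197054*(-258982 - 636560) = 197054*(-895542) = -176470133268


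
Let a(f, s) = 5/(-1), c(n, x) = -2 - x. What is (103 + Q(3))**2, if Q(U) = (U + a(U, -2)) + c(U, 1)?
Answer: 9604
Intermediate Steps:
a(f, s) = -5 (a(f, s) = 5*(-1) = -5)
Q(U) = -8 + U (Q(U) = (U - 5) + (-2 - 1*1) = (-5 + U) + (-2 - 1) = (-5 + U) - 3 = -8 + U)
(103 + Q(3))**2 = (103 + (-8 + 3))**2 = (103 - 5)**2 = 98**2 = 9604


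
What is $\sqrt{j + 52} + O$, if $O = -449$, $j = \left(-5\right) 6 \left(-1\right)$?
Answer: $-449 + \sqrt{82} \approx -439.94$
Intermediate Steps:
$j = 30$ ($j = \left(-30\right) \left(-1\right) = 30$)
$\sqrt{j + 52} + O = \sqrt{30 + 52} - 449 = \sqrt{82} - 449 = -449 + \sqrt{82}$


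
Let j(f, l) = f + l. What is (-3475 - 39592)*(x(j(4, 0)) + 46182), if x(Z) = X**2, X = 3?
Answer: -1989307797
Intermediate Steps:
x(Z) = 9 (x(Z) = 3**2 = 9)
(-3475 - 39592)*(x(j(4, 0)) + 46182) = (-3475 - 39592)*(9 + 46182) = -43067*46191 = -1989307797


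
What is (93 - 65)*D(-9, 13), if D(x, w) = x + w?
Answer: 112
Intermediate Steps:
D(x, w) = w + x
(93 - 65)*D(-9, 13) = (93 - 65)*(13 - 9) = 28*4 = 112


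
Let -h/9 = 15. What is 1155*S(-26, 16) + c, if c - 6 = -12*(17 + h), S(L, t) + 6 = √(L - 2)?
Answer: -5508 + 2310*I*√7 ≈ -5508.0 + 6111.7*I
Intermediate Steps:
h = -135 (h = -9*15 = -135)
S(L, t) = -6 + √(-2 + L) (S(L, t) = -6 + √(L - 2) = -6 + √(-2 + L))
c = 1422 (c = 6 - 12*(17 - 135) = 6 - 12*(-118) = 6 + 1416 = 1422)
1155*S(-26, 16) + c = 1155*(-6 + √(-2 - 26)) + 1422 = 1155*(-6 + √(-28)) + 1422 = 1155*(-6 + 2*I*√7) + 1422 = (-6930 + 2310*I*√7) + 1422 = -5508 + 2310*I*√7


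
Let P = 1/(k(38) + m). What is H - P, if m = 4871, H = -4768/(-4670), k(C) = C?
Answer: 11700721/11462515 ≈ 1.0208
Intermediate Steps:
H = 2384/2335 (H = -4768*(-1/4670) = 2384/2335 ≈ 1.0210)
P = 1/4909 (P = 1/(38 + 4871) = 1/4909 ≈ 0.00020371)
H - P = 2384/2335 - 1*1/4909 = 2384/2335 - 1/4909 = 11700721/11462515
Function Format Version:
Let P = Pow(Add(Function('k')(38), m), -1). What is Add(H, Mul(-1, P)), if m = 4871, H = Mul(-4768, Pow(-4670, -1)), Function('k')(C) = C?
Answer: Rational(11700721, 11462515) ≈ 1.0208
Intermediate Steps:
H = Rational(2384, 2335) (H = Mul(-4768, Rational(-1, 4670)) = Rational(2384, 2335) ≈ 1.0210)
P = Rational(1, 4909) (P = Pow(Add(38, 4871), -1) = Pow(4909, -1) = Rational(1, 4909) ≈ 0.00020371)
Add(H, Mul(-1, P)) = Add(Rational(2384, 2335), Mul(-1, Rational(1, 4909))) = Add(Rational(2384, 2335), Rational(-1, 4909)) = Rational(11700721, 11462515)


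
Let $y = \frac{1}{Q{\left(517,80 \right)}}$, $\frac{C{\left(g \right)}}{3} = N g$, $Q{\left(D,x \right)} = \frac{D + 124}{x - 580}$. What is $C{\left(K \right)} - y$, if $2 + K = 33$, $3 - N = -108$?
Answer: $\frac{6617543}{641} \approx 10324.0$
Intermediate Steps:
$N = 111$ ($N = 3 - -108 = 3 + 108 = 111$)
$Q{\left(D,x \right)} = \frac{124 + D}{-580 + x}$
$K = 31$ ($K = -2 + 33 = 31$)
$C{\left(g \right)} = 333 g$ ($C{\left(g \right)} = 3 \cdot 111 g = 333 g$)
$y = - \frac{500}{641}$ ($y = \frac{1}{\frac{1}{-580 + 80} \left(124 + 517\right)} = \frac{1}{\frac{1}{-500} \cdot 641} = \frac{1}{\left(- \frac{1}{500}\right) 641} = \frac{1}{- \frac{641}{500}} = - \frac{500}{641} \approx -0.78003$)
$C{\left(K \right)} - y = 333 \cdot 31 - - \frac{500}{641} = 10323 + \frac{500}{641} = \frac{6617543}{641}$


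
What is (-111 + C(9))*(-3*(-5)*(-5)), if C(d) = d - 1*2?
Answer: 7800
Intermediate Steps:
C(d) = -2 + d (C(d) = d - 2 = -2 + d)
(-111 + C(9))*(-3*(-5)*(-5)) = (-111 + (-2 + 9))*(-3*(-5)*(-5)) = (-111 + 7)*(15*(-5)) = -104*(-75) = 7800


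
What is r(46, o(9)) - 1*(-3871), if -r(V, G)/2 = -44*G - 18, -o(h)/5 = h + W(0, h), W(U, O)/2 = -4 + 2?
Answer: 1707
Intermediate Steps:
W(U, O) = -4 (W(U, O) = 2*(-4 + 2) = 2*(-2) = -4)
o(h) = 20 - 5*h (o(h) = -5*(h - 4) = -5*(-4 + h) = 20 - 5*h)
r(V, G) = 36 + 88*G (r(V, G) = -2*(-44*G - 18) = -2*(-18 - 44*G) = 36 + 88*G)
r(46, o(9)) - 1*(-3871) = (36 + 88*(20 - 5*9)) - 1*(-3871) = (36 + 88*(20 - 45)) + 3871 = (36 + 88*(-25)) + 3871 = (36 - 2200) + 3871 = -2164 + 3871 = 1707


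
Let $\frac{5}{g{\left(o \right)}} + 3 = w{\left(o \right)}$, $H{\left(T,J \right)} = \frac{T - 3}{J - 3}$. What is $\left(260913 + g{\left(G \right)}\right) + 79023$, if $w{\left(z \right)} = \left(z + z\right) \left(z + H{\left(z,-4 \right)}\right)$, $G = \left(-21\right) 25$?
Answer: $\frac{160465768997}{472047} \approx 3.3994 \cdot 10^{5}$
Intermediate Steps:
$G = -525$
$H{\left(T,J \right)} = \frac{-3 + T}{-3 + J}$
$w{\left(z \right)} = 2 z \left(\frac{3}{7} + \frac{6 z}{7}\right)$ ($w{\left(z \right)} = \left(z + z\right) \left(z + \frac{-3 + z}{-3 - 4}\right) = 2 z \left(z + \frac{-3 + z}{-7}\right) = 2 z \left(z - \frac{-3 + z}{7}\right) = 2 z \left(z - \left(- \frac{3}{7} + \frac{z}{7}\right)\right) = 2 z \left(\frac{3}{7} + \frac{6 z}{7}\right)$)
$g{\left(o \right)} = \frac{5}{-3 + \frac{6 o \left(1 + 2 o\right)}{7}}$
$\left(260913 + g{\left(G \right)}\right) + 79023 = \left(260913 + \frac{35}{3 \left(-7 + 2 \left(-525\right) \left(1 + 2 \left(-525\right)\right)\right)}\right) + 79023 = \left(260913 + \frac{35}{3 \left(-7 + 2 \left(-525\right) \left(1 - 1050\right)\right)}\right) + 79023 = \left(260913 + \frac{35}{3 \left(-7 + 2 \left(-525\right) \left(-1049\right)\right)}\right) + 79023 = \left(260913 + \frac{35}{3 \left(-7 + 1101450\right)}\right) + 79023 = \left(260913 + \frac{35}{3 \cdot 1101443}\right) + 79023 = \left(260913 + \frac{35}{3} \cdot \frac{1}{1101443}\right) + 79023 = \left(260913 + \frac{5}{472047}\right) + 79023 = \frac{123163198916}{472047} + 79023 = \frac{160465768997}{472047}$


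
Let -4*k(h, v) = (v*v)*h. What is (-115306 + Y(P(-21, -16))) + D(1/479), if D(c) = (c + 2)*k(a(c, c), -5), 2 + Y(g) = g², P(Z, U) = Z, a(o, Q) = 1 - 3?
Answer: -110018611/958 ≈ -1.1484e+5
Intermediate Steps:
a(o, Q) = -2
Y(g) = -2 + g²
k(h, v) = -h*v²/4 (k(h, v) = -v*v*h/4 = -v²*h/4 = -h*v²/4)
D(c) = 25 + 25*c/2 (D(c) = (c + 2)*(-¼*(-2)*(-5)²) = (2 + c)*(-¼*(-2)*25) = (2 + c)*(25/2) = 25 + 25*c/2)
(-115306 + Y(P(-21, -16))) + D(1/479) = (-115306 + (-2 + (-21)²)) + (25 + (25/2)/479) = (-115306 + (-2 + 441)) + (25 + (25/2)*(1/479)) = (-115306 + 439) + (25 + 25/958) = -114867 + 23975/958 = -110018611/958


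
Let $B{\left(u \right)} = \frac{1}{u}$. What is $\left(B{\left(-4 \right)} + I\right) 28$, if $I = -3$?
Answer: $-91$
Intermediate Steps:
$\left(B{\left(-4 \right)} + I\right) 28 = \left(\frac{1}{-4} - 3\right) 28 = \left(- \frac{1}{4} - 3\right) 28 = \left(- \frac{13}{4}\right) 28 = -91$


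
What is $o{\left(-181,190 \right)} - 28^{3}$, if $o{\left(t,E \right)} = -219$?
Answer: $-22171$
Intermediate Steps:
$o{\left(-181,190 \right)} - 28^{3} = -219 - 28^{3} = -219 - 21952 = -22171$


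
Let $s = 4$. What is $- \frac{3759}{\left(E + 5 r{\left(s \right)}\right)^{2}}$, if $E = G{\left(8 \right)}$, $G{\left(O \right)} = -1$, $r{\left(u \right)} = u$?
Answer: $- \frac{3759}{361} \approx -10.413$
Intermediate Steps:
$E = -1$
$- \frac{3759}{\left(E + 5 r{\left(s \right)}\right)^{2}} = - \frac{3759}{\left(-1 + 5 \cdot 4\right)^{2}} = - \frac{3759}{\left(-1 + 20\right)^{2}} = - \frac{3759}{19^{2}} = - \frac{3759}{361}$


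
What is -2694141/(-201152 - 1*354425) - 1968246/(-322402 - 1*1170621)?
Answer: 730846669455/118498462753 ≈ 6.1676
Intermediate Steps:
-2694141/(-201152 - 1*354425) - 1968246/(-322402 - 1*1170621) = -2694141/(-201152 - 354425) - 1968246/(-322402 - 1170621) = -2694141/(-555577) - 1968246/(-1493023) = -2694141*(-1/555577) - 1968246*(-1/1493023) = 2694141/555577 + 281178/213289 = 730846669455/118498462753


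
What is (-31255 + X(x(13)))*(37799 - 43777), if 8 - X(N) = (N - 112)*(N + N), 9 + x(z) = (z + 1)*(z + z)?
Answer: 1218178906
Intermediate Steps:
x(z) = -9 + 2*z*(1 + z) (x(z) = -9 + (z + 1)*(z + z) = -9 + (1 + z)*(2*z) = -9 + 2*z*(1 + z))
X(N) = 8 - 2*N*(-112 + N) (X(N) = 8 - (N - 112)*(N + N) = 8 - (-112 + N)*2*N = 8 - 2*N*(-112 + N))
(-31255 + X(x(13)))*(37799 - 43777) = (-31255 + (8 - 2*(-9 + 2*13 + 2*13²)² + 224*(-9 + 2*13 + 2*13²)))*(37799 - 43777) = (-31255 + (8 - 2*(-9 + 26 + 2*169)² + 224*(-9 + 26 + 2*169)))*(-5978) = (-31255 + (8 - 2*(-9 + 26 + 338)² + 224*(-9 + 26 + 338)))*(-5978) = (-31255 + (8 - 2*355² + 224*355))*(-5978) = (-31255 + (8 - 2*126025 + 79520))*(-5978) = (-31255 + (8 - 252050 + 79520))*(-5978) = (-31255 - 172522)*(-5978) = -203777*(-5978) = 1218178906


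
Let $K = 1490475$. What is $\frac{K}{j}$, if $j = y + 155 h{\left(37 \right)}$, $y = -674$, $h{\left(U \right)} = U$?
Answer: $\frac{70975}{241} \approx 294.5$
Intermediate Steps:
$j = 5061$ ($j = -674 + 155 \cdot 37 = -674 + 5735 = 5061$)
$\frac{K}{j} = \frac{1490475}{5061} = 1490475 \cdot \frac{1}{5061} = \frac{70975}{241}$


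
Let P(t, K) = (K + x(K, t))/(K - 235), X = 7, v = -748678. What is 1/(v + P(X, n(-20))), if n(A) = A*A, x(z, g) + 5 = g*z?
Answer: -11/8235245 ≈ -1.3357e-6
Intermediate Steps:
x(z, g) = -5 + g*z
n(A) = A**2
P(t, K) = (-5 + K + K*t)/(-235 + K) (P(t, K) = (K + (-5 + t*K))/(K - 235) = (K + (-5 + K*t))/(-235 + K) = (-5 + K + K*t)/(-235 + K))
1/(v + P(X, n(-20))) = 1/(-748678 + (-5 + (-20)**2 + (-20)**2*7)/(-235 + (-20)**2)) = 1/(-748678 + (-5 + 400 + 400*7)/(-235 + 400)) = 1/(-748678 + (-5 + 400 + 2800)/165) = 1/(-748678 + (1/165)*3195) = 1/(-748678 + 213/11) = 1/(-8235245/11) = -11/8235245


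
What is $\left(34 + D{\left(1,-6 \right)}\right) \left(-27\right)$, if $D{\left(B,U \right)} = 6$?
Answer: $-1080$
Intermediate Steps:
$\left(34 + D{\left(1,-6 \right)}\right) \left(-27\right) = \left(34 + 6\right) \left(-27\right) = 40 \left(-27\right) = -1080$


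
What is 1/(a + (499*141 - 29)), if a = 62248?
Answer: 1/132578 ≈ 7.5427e-6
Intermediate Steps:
1/(a + (499*141 - 29)) = 1/(62248 + (499*141 - 29)) = 1/(62248 + (70359 - 29)) = 1/(62248 + 70330) = 1/132578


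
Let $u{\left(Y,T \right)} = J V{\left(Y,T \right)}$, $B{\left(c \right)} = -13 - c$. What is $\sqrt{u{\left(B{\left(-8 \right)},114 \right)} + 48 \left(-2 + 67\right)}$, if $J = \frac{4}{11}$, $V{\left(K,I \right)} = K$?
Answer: $\frac{70 \sqrt{77}}{11} \approx 55.841$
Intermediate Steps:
$J = \frac{4}{11}$ ($J = 4 \cdot \frac{1}{11} = \frac{4}{11} \approx 0.36364$)
$u{\left(Y,T \right)} = \frac{4 Y}{11}$
$\sqrt{u{\left(B{\left(-8 \right)},114 \right)} + 48 \left(-2 + 67\right)} = \sqrt{\frac{4 \left(-13 - -8\right)}{11} + 48 \left(-2 + 67\right)} = \sqrt{\frac{4 \left(-13 + 8\right)}{11} + 48 \cdot 65} = \sqrt{\frac{4}{11} \left(-5\right) + 3120} = \sqrt{- \frac{20}{11} + 3120} = \sqrt{\frac{34300}{11}} = \frac{70 \sqrt{77}}{11}$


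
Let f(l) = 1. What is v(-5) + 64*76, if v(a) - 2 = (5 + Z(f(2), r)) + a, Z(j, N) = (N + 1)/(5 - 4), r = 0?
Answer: 4867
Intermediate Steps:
Z(j, N) = 1 + N (Z(j, N) = (1 + N)/1 = (1 + N)*1 = 1 + N)
v(a) = 8 + a (v(a) = 2 + ((5 + (1 + 0)) + a) = 2 + ((5 + 1) + a) = 2 + (6 + a) = 8 + a)
v(-5) + 64*76 = (8 - 5) + 64*76 = 3 + 4864 = 4867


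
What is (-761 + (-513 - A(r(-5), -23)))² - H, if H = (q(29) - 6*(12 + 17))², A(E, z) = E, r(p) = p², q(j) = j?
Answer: 1666376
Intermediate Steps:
H = 21025 (H = (29 - 6*(12 + 17))² = (29 - 6*29)² = (29 - 174)² = (-145)² = 21025)
(-761 + (-513 - A(r(-5), -23)))² - H = (-761 + (-513 - 1*(-5)²))² - 1*21025 = (-761 + (-513 - 1*25))² - 21025 = (-761 + (-513 - 25))² - 21025 = (-761 - 538)² - 21025 = (-1299)² - 21025 = 1687401 - 21025 = 1666376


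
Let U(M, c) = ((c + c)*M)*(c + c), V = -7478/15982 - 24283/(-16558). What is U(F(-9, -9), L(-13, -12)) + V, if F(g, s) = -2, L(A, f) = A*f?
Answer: -25760006301773/132314978 ≈ -1.9469e+5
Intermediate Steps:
V = 132135091/132314978 (V = -7478*1/15982 - 24283*(-1/16558) = -3739/7991 + 24283/16558 = 132135091/132314978 ≈ 0.99864)
U(M, c) = 4*M*c**2 (U(M, c) = ((2*c)*M)*(2*c) = (2*M*c)*(2*c) = 4*M*c**2)
U(F(-9, -9), L(-13, -12)) + V = 4*(-2)*(-13*(-12))**2 + 132135091/132314978 = 4*(-2)*156**2 + 132135091/132314978 = 4*(-2)*24336 + 132135091/132314978 = -194688 + 132135091/132314978 = -25760006301773/132314978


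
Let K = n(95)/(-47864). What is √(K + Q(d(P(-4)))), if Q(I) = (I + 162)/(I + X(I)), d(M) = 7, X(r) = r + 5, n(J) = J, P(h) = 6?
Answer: 3*√204295529966/454708 ≈ 2.9821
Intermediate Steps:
X(r) = 5 + r
Q(I) = (162 + I)/(5 + 2*I) (Q(I) = (I + 162)/(I + (5 + I)) = (162 + I)/(5 + 2*I))
K = -95/47864 (K = 95/(-47864) = 95*(-1/47864) = -95/47864 ≈ -0.0019848)
√(K + Q(d(P(-4)))) = √(-95/47864 + (162 + 7)/(5 + 2*7)) = √(-95/47864 + 169/(5 + 14)) = √(-95/47864 + 169/19) = √(8087211/909416) = 3*√204295529966/454708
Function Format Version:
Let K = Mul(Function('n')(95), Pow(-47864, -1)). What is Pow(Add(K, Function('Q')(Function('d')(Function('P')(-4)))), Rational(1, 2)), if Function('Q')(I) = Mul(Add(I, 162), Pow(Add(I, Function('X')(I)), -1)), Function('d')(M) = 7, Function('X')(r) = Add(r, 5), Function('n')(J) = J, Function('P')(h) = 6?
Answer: Mul(Rational(3, 454708), Pow(204295529966, Rational(1, 2))) ≈ 2.9821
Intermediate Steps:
Function('X')(r) = Add(5, r)
Function('Q')(I) = Mul(Pow(Add(5, Mul(2, I)), -1), Add(162, I)) (Function('Q')(I) = Mul(Add(I, 162), Pow(Add(I, Add(5, I)), -1)) = Mul(Add(162, I), Pow(Add(5, Mul(2, I)), -1)) = Mul(Pow(Add(5, Mul(2, I)), -1), Add(162, I)))
K = Rational(-95, 47864) (K = Mul(95, Pow(-47864, -1)) = Mul(95, Rational(-1, 47864)) = Rational(-95, 47864) ≈ -0.0019848)
Pow(Add(K, Function('Q')(Function('d')(Function('P')(-4)))), Rational(1, 2)) = Pow(Add(Rational(-95, 47864), Mul(Pow(Add(5, Mul(2, 7)), -1), Add(162, 7))), Rational(1, 2)) = Pow(Add(Rational(-95, 47864), Mul(Pow(Add(5, 14), -1), 169)), Rational(1, 2)) = Pow(Add(Rational(-95, 47864), Mul(Pow(19, -1), 169)), Rational(1, 2)) = Pow(Add(Rational(-95, 47864), Mul(Rational(1, 19), 169)), Rational(1, 2)) = Pow(Add(Rational(-95, 47864), Rational(169, 19)), Rational(1, 2)) = Pow(Rational(8087211, 909416), Rational(1, 2)) = Mul(Rational(3, 454708), Pow(204295529966, Rational(1, 2)))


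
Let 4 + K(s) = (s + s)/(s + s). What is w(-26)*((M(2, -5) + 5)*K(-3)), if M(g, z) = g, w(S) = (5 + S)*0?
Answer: 0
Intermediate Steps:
w(S) = 0
K(s) = -3 (K(s) = -4 + (s + s)/(s + s) = -4 + (2*s)/((2*s)) = -4 + (2*s)*(1/(2*s)) = -4 + 1 = -3)
w(-26)*((M(2, -5) + 5)*K(-3)) = 0*((2 + 5)*(-3)) = 0*(7*(-3)) = 0*(-21) = 0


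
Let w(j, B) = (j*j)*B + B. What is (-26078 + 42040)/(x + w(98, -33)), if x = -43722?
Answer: -15962/360687 ≈ -0.044254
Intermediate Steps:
w(j, B) = B + B*j² (w(j, B) = j²*B + B = B*j² + B = B + B*j²)
(-26078 + 42040)/(x + w(98, -33)) = (-26078 + 42040)/(-43722 - 33*(1 + 98²)) = 15962/(-43722 - 33*(1 + 9604)) = 15962/(-43722 - 33*9605) = 15962/(-43722 - 316965) = 15962/(-360687) = 15962*(-1/360687) = -15962/360687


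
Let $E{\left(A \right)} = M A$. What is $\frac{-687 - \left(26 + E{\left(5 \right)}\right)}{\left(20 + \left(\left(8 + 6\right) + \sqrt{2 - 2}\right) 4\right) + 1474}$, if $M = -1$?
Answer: $- \frac{354}{775} \approx -0.45677$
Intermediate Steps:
$E{\left(A \right)} = - A$
$\frac{-687 - \left(26 + E{\left(5 \right)}\right)}{\left(20 + \left(\left(8 + 6\right) + \sqrt{2 - 2}\right) 4\right) + 1474} = \frac{-687 - \left(26 - 5\right)}{\left(20 + \left(\left(8 + 6\right) + \sqrt{2 - 2}\right) 4\right) + 1474} = \frac{-687 - \left(26 - 5\right)}{\left(20 + \left(14 + \sqrt{0}\right) 4\right) + 1474} = \frac{-687 - 21}{\left(20 + \left(14 + 0\right) 4\right) + 1474} = \frac{-687 - 21}{\left(20 + 14 \cdot 4\right) + 1474} = - \frac{708}{\left(20 + 56\right) + 1474} = - \frac{708}{76 + 1474} = - \frac{708}{1550} = \left(-708\right) \frac{1}{1550} = - \frac{354}{775}$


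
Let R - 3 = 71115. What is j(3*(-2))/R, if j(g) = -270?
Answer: -5/1317 ≈ -0.0037965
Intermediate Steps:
R = 71118 (R = 3 + 71115 = 71118)
j(3*(-2))/R = -270/71118 = -270*1/71118 = -5/1317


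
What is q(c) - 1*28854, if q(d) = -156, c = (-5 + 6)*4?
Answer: -29010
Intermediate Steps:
c = 4 (c = 1*4 = 4)
q(c) - 1*28854 = -156 - 1*28854 = -156 - 28854 = -29010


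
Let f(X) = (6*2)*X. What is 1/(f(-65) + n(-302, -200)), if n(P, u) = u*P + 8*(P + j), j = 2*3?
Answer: 1/57252 ≈ 1.7467e-5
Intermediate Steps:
j = 6
n(P, u) = 48 + 8*P + P*u (n(P, u) = u*P + 8*(P + 6) = P*u + 8*(6 + P) = P*u + (48 + 8*P) = 48 + 8*P + P*u)
f(X) = 12*X
1/(f(-65) + n(-302, -200)) = 1/(12*(-65) + (48 + 8*(-302) - 302*(-200))) = 1/(-780 + (48 - 2416 + 60400)) = 1/(-780 + 58032) = 1/57252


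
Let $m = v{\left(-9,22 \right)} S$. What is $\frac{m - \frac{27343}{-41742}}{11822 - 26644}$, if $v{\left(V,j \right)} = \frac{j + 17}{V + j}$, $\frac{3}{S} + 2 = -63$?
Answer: $- \frac{1401617}{40215495060} \approx -3.4853 \cdot 10^{-5}$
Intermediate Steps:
$S = - \frac{3}{65}$ ($S = \frac{3}{-2 - 63} = \frac{3}{-65} = 3 \left(- \frac{1}{65}\right) = - \frac{3}{65} \approx -0.046154$)
$v{\left(V,j \right)} = \frac{17 + j}{V + j}$
$m = - \frac{9}{65}$ ($m = \frac{17 + 22}{-9 + 22} \left(- \frac{3}{65}\right) = \frac{1}{13} \cdot 39 \left(- \frac{3}{65}\right) = 3 \left(- \frac{3}{65}\right) = - \frac{9}{65} \approx -0.13846$)
$\frac{m - \frac{27343}{-41742}}{11822 - 26644} = \frac{- \frac{9}{65} - \frac{27343}{-41742}}{11822 - 26644} = \frac{- \frac{9}{65} - - \frac{27343}{41742}}{-14822} = \left(- \frac{9}{65} + \frac{27343}{41742}\right) \left(- \frac{1}{14822}\right) = \frac{1401617}{2713230} \left(- \frac{1}{14822}\right) = - \frac{1401617}{40215495060}$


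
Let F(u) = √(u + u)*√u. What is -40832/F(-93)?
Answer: 20416*√2/93 ≈ 310.46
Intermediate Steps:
F(u) = u*√2 (F(u) = √(2*u)*√u = (√2*√u)*√u = u*√2)
-40832/F(-93) = -40832*(-√2/186) = -(-20416)*√2/93 = 20416*√2/93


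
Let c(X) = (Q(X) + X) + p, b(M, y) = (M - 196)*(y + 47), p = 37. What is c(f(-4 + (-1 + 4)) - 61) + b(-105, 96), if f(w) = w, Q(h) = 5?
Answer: -43063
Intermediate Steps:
b(M, y) = (-196 + M)*(47 + y)
c(X) = 42 + X (c(X) = (5 + X) + 37 = 42 + X)
c(f(-4 + (-1 + 4)) - 61) + b(-105, 96) = (42 + ((-4 + (-1 + 4)) - 61)) + (-9212 - 196*96 + 47*(-105) - 105*96) = (42 + ((-4 + 3) - 61)) + (-9212 - 18816 - 4935 - 10080) = (42 + (-1 - 61)) - 43043 = (42 - 62) - 43043 = -20 - 43043 = -43063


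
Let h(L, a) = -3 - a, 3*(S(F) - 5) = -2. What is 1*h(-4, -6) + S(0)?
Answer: 22/3 ≈ 7.3333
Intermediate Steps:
S(F) = 13/3 (S(F) = 5 + (⅓)*(-2) = 5 - ⅔ = 13/3)
1*h(-4, -6) + S(0) = 1*(-3 - 1*(-6)) + 13/3 = 1*(-3 + 6) + 13/3 = 1*3 + 13/3 = 3 + 13/3 = 22/3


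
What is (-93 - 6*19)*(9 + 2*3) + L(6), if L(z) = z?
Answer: -3099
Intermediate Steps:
(-93 - 6*19)*(9 + 2*3) + L(6) = (-93 - 6*19)*(9 + 2*3) + 6 = (-93 - 114)*(9 + 6) + 6 = -207*15 + 6 = -3105 + 6 = -3099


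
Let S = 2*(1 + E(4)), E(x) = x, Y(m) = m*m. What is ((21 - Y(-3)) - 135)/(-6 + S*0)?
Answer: 41/2 ≈ 20.500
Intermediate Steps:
Y(m) = m²
S = 10 (S = 2*(1 + 4) = 2*5 = 10)
((21 - Y(-3)) - 135)/(-6 + S*0) = ((21 - 1*(-3)²) - 135)/(-6 + 10*0) = ((21 - 1*9) - 135)/(-6 + 0) = ((21 - 9) - 135)/(-6) = (12 - 135)*(-⅙) = -123*(-⅙) = 41/2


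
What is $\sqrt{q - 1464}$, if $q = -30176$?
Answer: $2 i \sqrt{7910} \approx 177.88 i$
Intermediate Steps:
$\sqrt{q - 1464} = \sqrt{-30176 - 1464} = \sqrt{-31640} = 2 i \sqrt{7910}$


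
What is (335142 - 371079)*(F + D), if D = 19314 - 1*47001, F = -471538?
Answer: 17940648825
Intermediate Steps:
D = -27687 (D = 19314 - 47001 = -27687)
(335142 - 371079)*(F + D) = (335142 - 371079)*(-471538 - 27687) = -35937*(-499225) = 17940648825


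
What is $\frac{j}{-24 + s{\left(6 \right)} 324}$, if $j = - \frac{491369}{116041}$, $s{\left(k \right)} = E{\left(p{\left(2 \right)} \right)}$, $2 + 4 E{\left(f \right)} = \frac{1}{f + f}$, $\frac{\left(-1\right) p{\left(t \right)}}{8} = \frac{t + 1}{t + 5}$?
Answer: $\frac{7861904}{367269765} \approx 0.021406$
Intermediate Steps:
$p{\left(t \right)} = - \frac{8 \left(1 + t\right)}{5 + t}$ ($p{\left(t \right)} = - 8 \frac{t + 1}{t + 5} = - 8 \frac{1 + t}{5 + t} = - \frac{8 \left(1 + t\right)}{5 + t}$)
$E{\left(f \right)} = - \frac{1}{2} + \frac{1}{8 f}$ ($E{\left(f \right)} = - \frac{1}{2} + \frac{1}{4 \left(f + f\right)} = - \frac{1}{2} + \frac{1}{4 \cdot 2 f} = - \frac{1}{2} + \frac{\frac{1}{2} \frac{1}{f}}{4} = - \frac{1}{2} + \frac{1}{8 f}$)
$s{\left(k \right)} = - \frac{103}{192}$ ($s{\left(k \right)} = \frac{1 - 4 \frac{8 \left(-1 - 2\right)}{5 + 2}}{8 \frac{8 \left(-1 - 2\right)}{5 + 2}} = \frac{1 - 4 \frac{8 \left(-1 - 2\right)}{7}}{8 \frac{8 \left(-1 - 2\right)}{7}} = \frac{1 - 4 \cdot 8 \cdot \frac{1}{7} \left(-3\right)}{8 \cdot 8 \cdot \frac{1}{7} \left(-3\right)} = \frac{1 - - \frac{96}{7}}{8 \left(- \frac{24}{7}\right)} = \frac{1}{8} \left(- \frac{7}{24}\right) \left(1 + \frac{96}{7}\right) = \frac{1}{8} \left(- \frac{7}{24}\right) \frac{103}{7} = - \frac{103}{192}$)
$j = - \frac{491369}{116041}$ ($j = \left(-491369\right) \frac{1}{116041} = - \frac{491369}{116041} \approx -4.2344$)
$\frac{j}{-24 + s{\left(6 \right)} 324} = - \frac{491369}{116041 \left(-24 - \frac{2781}{16}\right)} = - \frac{491369}{116041 \left(- \frac{3165}{16}\right)} = \left(- \frac{491369}{116041}\right) \left(- \frac{16}{3165}\right) = \frac{7861904}{367269765}$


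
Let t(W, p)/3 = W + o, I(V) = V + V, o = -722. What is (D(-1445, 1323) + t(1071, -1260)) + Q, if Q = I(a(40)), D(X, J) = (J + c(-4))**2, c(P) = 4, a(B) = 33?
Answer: 1762042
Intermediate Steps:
D(X, J) = (4 + J)**2 (D(X, J) = (J + 4)**2 = (4 + J)**2)
I(V) = 2*V
Q = 66 (Q = 2*33 = 66)
t(W, p) = -2166 + 3*W (t(W, p) = 3*(W - 722) = 3*(-722 + W) = -2166 + 3*W)
(D(-1445, 1323) + t(1071, -1260)) + Q = ((4 + 1323)**2 + (-2166 + 3*1071)) + 66 = (1327**2 + (-2166 + 3213)) + 66 = (1760929 + 1047) + 66 = 1761976 + 66 = 1762042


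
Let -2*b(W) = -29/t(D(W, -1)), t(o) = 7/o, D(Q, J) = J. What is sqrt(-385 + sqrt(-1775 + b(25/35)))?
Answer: sqrt(-75460 + 14*I*sqrt(348306))/14 ≈ 1.0726 + 19.651*I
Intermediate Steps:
b(W) = -29/14 (b(W) = -(-29)/(2*(7/(-1))) = -(-29)/(2*(7*(-1))) = -(-29)/(2*(-7)) = -(-29)*(-1)/(2*7) = -1/2*29/7 = -29/14)
sqrt(-385 + sqrt(-1775 + b(25/35))) = sqrt(-385 + sqrt(-1775 - 29/14)) = sqrt(-385 + sqrt(-24879/14)) = sqrt(-385 + I*sqrt(348306)/14)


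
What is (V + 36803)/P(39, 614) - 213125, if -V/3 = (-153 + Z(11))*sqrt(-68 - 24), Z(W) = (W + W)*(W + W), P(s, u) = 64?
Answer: -13603197/64 - 993*I*sqrt(23)/32 ≈ -2.1255e+5 - 148.82*I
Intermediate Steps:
Z(W) = 4*W**2 (Z(W) = (2*W)*(2*W) = 4*W**2)
V = -1986*I*sqrt(23) (V = -3*(-153 + 4*11**2)*sqrt(-68 - 24) = -3*(-153 + 4*121)*sqrt(-92) = -3*(-153 + 484)*2*I*sqrt(23) = -993*2*I*sqrt(23) = -1986*I*sqrt(23) ≈ -9524.5*I)
(V + 36803)/P(39, 614) - 213125 = (-1986*I*sqrt(23) + 36803)/64 - 213125 = (36803 - 1986*I*sqrt(23))*(1/64) - 213125 = (36803/64 - 993*I*sqrt(23)/32) - 213125 = -13603197/64 - 993*I*sqrt(23)/32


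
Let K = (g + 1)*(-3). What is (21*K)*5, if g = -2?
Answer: 315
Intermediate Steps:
K = 3 (K = (-2 + 1)*(-3) = -1*(-3) = 3)
(21*K)*5 = (21*3)*5 = 63*5 = 315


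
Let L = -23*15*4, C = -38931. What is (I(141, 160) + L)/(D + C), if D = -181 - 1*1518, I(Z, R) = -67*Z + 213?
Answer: 5307/20315 ≈ 0.26124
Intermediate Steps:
I(Z, R) = 213 - 67*Z
L = -1380 (L = -345*4 = -1380)
D = -1699 (D = -181 - 1518 = -1699)
(I(141, 160) + L)/(D + C) = ((213 - 67*141) - 1380)/(-1699 - 38931) = ((213 - 9447) - 1380)/(-40630) = (-9234 - 1380)*(-1/40630) = -10614*(-1/40630) = 5307/20315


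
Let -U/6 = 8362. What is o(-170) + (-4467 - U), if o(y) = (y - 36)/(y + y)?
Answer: 7769953/170 ≈ 45706.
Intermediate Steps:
U = -50172 (U = -6*8362 = -50172)
o(y) = (-36 + y)/(2*y) (o(y) = (-36 + y)/((2*y)) = (-36 + y)*(1/(2*y)) = (-36 + y)/(2*y))
o(-170) + (-4467 - U) = (½)*(-36 - 170)/(-170) + (-4467 - 1*(-50172)) = (½)*(-1/170)*(-206) + (-4467 + 50172) = 103/170 + 45705 = 7769953/170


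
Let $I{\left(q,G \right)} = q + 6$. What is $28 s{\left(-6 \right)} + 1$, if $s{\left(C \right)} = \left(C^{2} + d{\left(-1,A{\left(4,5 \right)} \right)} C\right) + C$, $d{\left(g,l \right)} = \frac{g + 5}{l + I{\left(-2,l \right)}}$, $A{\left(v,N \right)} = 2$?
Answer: $729$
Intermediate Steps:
$I{\left(q,G \right)} = 6 + q$
$d{\left(g,l \right)} = \frac{5 + g}{4 + l}$ ($d{\left(g,l \right)} = \frac{g + 5}{l + \left(6 - 2\right)} = \frac{5 + g}{l + 4} = \frac{5 + g}{4 + l}$)
$s{\left(C \right)} = C^{2} + \frac{5 C}{3}$ ($s{\left(C \right)} = \left(C^{2} + \frac{5 - 1}{4 + 2} C\right) + C = \left(C^{2} + \frac{1}{6} \cdot 4 C\right) + C = \left(C^{2} + \frac{2 C}{3}\right) + C = C^{2} + \frac{5 C}{3}$)
$28 s{\left(-6 \right)} + 1 = 28 \cdot \frac{1}{3} \left(-6\right) \left(5 + 3 \left(-6\right)\right) + 1 = 28 \cdot \frac{1}{3} \left(-6\right) \left(5 - 18\right) + 1 = 28 \cdot \frac{1}{3} \left(-6\right) \left(-13\right) + 1 = 28 \cdot 26 + 1 = 728 + 1 = 729$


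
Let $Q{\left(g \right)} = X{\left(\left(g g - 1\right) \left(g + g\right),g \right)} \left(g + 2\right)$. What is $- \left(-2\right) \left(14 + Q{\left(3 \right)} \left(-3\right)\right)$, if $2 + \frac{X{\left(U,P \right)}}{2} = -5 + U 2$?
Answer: $-5312$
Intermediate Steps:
$X{\left(U,P \right)} = -14 + 4 U$ ($X{\left(U,P \right)} = -4 + 2 \left(-5 + U 2\right) = -4 + 2 \left(-5 + 2 U\right) = -4 + \left(-10 + 4 U\right) = -14 + 4 U$)
$Q{\left(g \right)} = \left(-14 + 8 g \left(-1 + g^{2}\right)\right) \left(2 + g\right)$ ($Q{\left(g \right)} = \left(-14 + 4 \left(g g - 1\right) \left(g + g\right)\right) \left(g + 2\right) = \left(-14 + 4 \left(g^{2} - 1\right) 2 g\right) \left(2 + g\right) = \left(-14 + 4 \left(-1 + g^{2}\right) 2 g\right) \left(2 + g\right) = \left(-14 + 4 \cdot 2 g \left(-1 + g^{2}\right)\right) \left(2 + g\right) = \left(-14 + 8 g \left(-1 + g^{2}\right)\right) \left(2 + g\right)$)
$- \left(-2\right) \left(14 + Q{\left(3 \right)} \left(-3\right)\right) = - \left(-2\right) \left(14 + 2 \left(-7 + 4 \cdot 3 \left(-1 + 3^{2}\right)\right) \left(2 + 3\right) \left(-3\right)\right) = - \left(-2\right) \left(14 + 2 \left(-7 + 4 \cdot 3 \left(-1 + 9\right)\right) 5 \left(-3\right)\right) = - \left(-2\right) \left(14 + 2 \left(-7 + 4 \cdot 3 \cdot 8\right) 5 \left(-3\right)\right) = - \left(-2\right) \left(14 + 2 \left(-7 + 96\right) 5 \left(-3\right)\right) = - \left(-2\right) \left(14 + 2 \cdot 89 \cdot 5 \left(-3\right)\right) = - \left(-2\right) \left(14 + 890 \left(-3\right)\right) = - \left(-2\right) \left(14 - 2670\right) = - \left(-2\right) \left(-2656\right) = \left(-1\right) 5312 = -5312$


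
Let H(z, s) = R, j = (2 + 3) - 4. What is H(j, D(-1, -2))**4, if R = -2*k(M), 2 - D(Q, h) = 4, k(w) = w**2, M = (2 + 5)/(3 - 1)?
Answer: 5764801/16 ≈ 3.6030e+5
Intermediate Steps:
M = 7/2 ≈ 3.5000
D(Q, h) = -2 (D(Q, h) = 2 - 1*4 = 2 - 4 = -2)
j = 1 (j = 5 - 4 = 1)
R = -49/2 (R = -2*(7/2)**2 = -2*49/4 = -49/2 ≈ -24.500)
H(z, s) = -49/2
H(j, D(-1, -2))**4 = (-49/2)**4 = 5764801/16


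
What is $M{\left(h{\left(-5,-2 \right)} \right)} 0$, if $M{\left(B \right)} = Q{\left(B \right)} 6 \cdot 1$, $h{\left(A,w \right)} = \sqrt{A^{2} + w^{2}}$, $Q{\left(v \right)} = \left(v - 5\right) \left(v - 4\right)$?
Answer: $0$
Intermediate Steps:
$Q{\left(v \right)} = \left(-5 + v\right) \left(-4 + v\right)$
$M{\left(B \right)} = 120 - 54 B + 6 B^{2}$ ($M{\left(B \right)} = \left(20 + B^{2} - 9 B\right) 6 \cdot 1 = \left(120 - 54 B + 6 B^{2}\right) 1 = 120 - 54 B + 6 B^{2}$)
$M{\left(h{\left(-5,-2 \right)} \right)} 0 = \left(120 - 54 \sqrt{\left(-5\right)^{2} + \left(-2\right)^{2}} + 6 \left(\sqrt{\left(-5\right)^{2} + \left(-2\right)^{2}}\right)^{2}\right) 0 = \left(120 - 54 \sqrt{25 + 4} + 6 \left(\sqrt{25 + 4}\right)^{2}\right) 0 = \left(120 - 54 \sqrt{29} + 6 \left(\sqrt{29}\right)^{2}\right) 0 = \left(120 - 54 \sqrt{29} + 6 \cdot 29\right) 0 = \left(120 - 54 \sqrt{29} + 174\right) 0 = \left(294 - 54 \sqrt{29}\right) 0 = 0$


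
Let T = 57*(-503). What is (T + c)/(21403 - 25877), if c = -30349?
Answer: 29510/2237 ≈ 13.192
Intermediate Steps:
T = -28671
(T + c)/(21403 - 25877) = (-28671 - 30349)/(21403 - 25877) = -59020/(-4474) = -59020*(-1/4474) = 29510/2237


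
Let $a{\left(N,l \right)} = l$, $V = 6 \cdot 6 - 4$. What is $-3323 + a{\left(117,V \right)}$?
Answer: $-3291$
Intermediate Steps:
$V = 32$ ($V = 36 - 4 = 32$)
$-3323 + a{\left(117,V \right)} = -3323 + 32 = -3291$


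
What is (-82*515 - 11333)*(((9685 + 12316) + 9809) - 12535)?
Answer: -1032426825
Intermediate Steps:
(-82*515 - 11333)*(((9685 + 12316) + 9809) - 12535) = (-42230 - 11333)*((22001 + 9809) - 12535) = -53563*(31810 - 12535) = -53563*19275 = -1032426825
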